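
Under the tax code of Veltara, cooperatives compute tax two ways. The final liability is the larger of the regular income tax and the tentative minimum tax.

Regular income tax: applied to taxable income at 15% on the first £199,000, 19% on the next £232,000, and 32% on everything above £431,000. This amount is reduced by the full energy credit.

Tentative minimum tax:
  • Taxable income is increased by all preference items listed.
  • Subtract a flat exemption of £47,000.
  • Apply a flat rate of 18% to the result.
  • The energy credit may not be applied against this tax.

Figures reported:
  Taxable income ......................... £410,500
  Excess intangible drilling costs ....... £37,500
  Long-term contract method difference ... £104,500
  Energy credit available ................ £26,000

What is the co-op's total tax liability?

£90,990

Tentative minimum tax:
  Adjusted income: £410,500 + £37,500 + £104,500 = £552,500
  Less exemption £47,000 → base £505,500
  £505,500 × 18% = £90,990

Regular income tax:
  £199,000 × 15% = £29,850
  £211,500 × 19% = £40,185
  → £70,035
  Less energy credit £26,000 → £44,035

£90,990 > £44,035, so the tentative minimum tax is the binding amount.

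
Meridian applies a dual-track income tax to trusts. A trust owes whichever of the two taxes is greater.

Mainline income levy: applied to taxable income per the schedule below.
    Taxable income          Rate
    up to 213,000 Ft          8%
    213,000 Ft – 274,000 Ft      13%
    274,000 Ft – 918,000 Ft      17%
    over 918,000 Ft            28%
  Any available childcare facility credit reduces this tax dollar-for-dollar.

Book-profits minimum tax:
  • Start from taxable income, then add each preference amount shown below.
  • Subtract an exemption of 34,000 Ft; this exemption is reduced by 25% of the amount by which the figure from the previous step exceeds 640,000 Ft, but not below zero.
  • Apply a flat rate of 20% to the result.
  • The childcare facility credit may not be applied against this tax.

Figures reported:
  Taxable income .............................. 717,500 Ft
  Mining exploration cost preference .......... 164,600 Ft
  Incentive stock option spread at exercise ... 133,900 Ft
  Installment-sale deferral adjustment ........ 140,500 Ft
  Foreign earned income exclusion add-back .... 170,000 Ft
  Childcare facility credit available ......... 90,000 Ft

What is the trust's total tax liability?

265,300 Ft

Mainline income levy:
  213,000 Ft × 8% = 17,040 Ft
  61,000 Ft × 13% = 7,930 Ft
  443,500 Ft × 17% = 75,395 Ft
  → 100,365 Ft
  Less childcare facility credit 90,000 Ft → 10,365 Ft

Book-profits minimum tax:
  Adjusted income: 717,500 Ft + 164,600 Ft + 133,900 Ft + 140,500 Ft + 170,000 Ft = 1,326,500 Ft
  Exemption: 25% × (1,326,500 Ft − 640,000 Ft) = 171,625 Ft ≥ 34,000 Ft, so the exemption is fully phased out
  Base: 1,326,500 Ft − 0 Ft = 1,326,500 Ft
  1,326,500 Ft × 20% = 265,300 Ft

265,300 Ft > 10,365 Ft, so the book-profits minimum tax is the binding amount.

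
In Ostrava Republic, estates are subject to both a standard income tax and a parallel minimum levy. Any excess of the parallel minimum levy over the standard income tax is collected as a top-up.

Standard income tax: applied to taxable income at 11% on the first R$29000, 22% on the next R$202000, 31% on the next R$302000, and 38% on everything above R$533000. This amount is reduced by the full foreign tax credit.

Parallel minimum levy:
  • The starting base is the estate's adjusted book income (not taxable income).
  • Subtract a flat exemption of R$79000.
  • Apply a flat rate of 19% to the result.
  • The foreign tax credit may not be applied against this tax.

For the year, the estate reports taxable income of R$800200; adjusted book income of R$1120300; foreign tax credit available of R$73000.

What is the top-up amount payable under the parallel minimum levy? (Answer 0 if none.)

Standard income tax:
  R$29000 × 11% = R$3190
  R$202000 × 22% = R$44440
  R$302000 × 31% = R$93620
  R$267200 × 38% = R$101536
  → R$242786
  Less foreign tax credit R$73000 → R$169786

Parallel minimum levy:
  Base (adjusted book income): R$1120300
  Less exemption R$79000 → base R$1041300
  R$1041300 × 19% = R$197847

Excess of parallel minimum levy over standard income tax: R$197847 − R$169786 = R$28061.

R$28061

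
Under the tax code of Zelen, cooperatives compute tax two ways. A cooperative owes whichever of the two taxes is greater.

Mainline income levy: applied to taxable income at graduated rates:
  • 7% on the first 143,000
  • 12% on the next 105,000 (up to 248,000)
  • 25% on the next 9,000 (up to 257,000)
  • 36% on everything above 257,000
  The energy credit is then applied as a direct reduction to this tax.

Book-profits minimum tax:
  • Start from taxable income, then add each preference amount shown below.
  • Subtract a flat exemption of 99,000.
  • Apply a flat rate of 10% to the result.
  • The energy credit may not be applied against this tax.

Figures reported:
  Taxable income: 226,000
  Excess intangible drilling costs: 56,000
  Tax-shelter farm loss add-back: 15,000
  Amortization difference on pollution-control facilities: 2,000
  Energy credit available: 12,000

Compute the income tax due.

Mainline income levy:
  143,000 × 7% = 10,010
  83,000 × 12% = 9,960
  → 19,970
  Less energy credit 12,000 → 7,970

Book-profits minimum tax:
  Adjusted income: 226,000 + 56,000 + 15,000 + 2,000 = 299,000
  Less exemption 99,000 → base 200,000
  200,000 × 10% = 20,000

20,000 > 7,970, so the book-profits minimum tax is the binding amount.

20,000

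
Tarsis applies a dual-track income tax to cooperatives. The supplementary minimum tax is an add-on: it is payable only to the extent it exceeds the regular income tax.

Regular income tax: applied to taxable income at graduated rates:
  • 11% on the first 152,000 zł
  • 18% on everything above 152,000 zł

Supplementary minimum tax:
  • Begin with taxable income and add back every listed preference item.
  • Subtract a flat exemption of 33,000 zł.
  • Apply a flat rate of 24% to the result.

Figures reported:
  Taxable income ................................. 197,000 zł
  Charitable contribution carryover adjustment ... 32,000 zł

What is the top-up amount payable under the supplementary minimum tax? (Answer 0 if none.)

22,220 zł

Supplementary minimum tax:
  Adjusted income: 197,000 zł + 32,000 zł = 229,000 zł
  Less exemption 33,000 zł → base 196,000 zł
  196,000 zł × 24% = 47,040 zł

Regular income tax:
  152,000 zł × 11% = 16,720 zł
  45,000 zł × 18% = 8,100 zł
  → 24,820 zł

Excess of supplementary minimum tax over regular income tax: 47,040 zł − 24,820 zł = 22,220 zł.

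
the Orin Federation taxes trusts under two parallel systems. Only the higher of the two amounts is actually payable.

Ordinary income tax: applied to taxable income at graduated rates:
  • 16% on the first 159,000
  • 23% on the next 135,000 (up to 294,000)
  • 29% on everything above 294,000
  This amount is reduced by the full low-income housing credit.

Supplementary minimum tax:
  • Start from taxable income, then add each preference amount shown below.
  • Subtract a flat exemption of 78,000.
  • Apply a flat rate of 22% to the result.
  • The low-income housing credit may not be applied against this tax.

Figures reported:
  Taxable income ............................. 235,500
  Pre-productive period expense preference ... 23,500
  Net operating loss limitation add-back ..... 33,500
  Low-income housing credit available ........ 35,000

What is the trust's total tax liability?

47,190

Supplementary minimum tax:
  Adjusted income: 235,500 + 23,500 + 33,500 = 292,500
  Less exemption 78,000 → base 214,500
  214,500 × 22% = 47,190

Ordinary income tax:
  159,000 × 16% = 25,440
  76,500 × 23% = 17,595
  → 43,035
  Less low-income housing credit 35,000 → 8,035

47,190 > 8,035, so the supplementary minimum tax is the binding amount.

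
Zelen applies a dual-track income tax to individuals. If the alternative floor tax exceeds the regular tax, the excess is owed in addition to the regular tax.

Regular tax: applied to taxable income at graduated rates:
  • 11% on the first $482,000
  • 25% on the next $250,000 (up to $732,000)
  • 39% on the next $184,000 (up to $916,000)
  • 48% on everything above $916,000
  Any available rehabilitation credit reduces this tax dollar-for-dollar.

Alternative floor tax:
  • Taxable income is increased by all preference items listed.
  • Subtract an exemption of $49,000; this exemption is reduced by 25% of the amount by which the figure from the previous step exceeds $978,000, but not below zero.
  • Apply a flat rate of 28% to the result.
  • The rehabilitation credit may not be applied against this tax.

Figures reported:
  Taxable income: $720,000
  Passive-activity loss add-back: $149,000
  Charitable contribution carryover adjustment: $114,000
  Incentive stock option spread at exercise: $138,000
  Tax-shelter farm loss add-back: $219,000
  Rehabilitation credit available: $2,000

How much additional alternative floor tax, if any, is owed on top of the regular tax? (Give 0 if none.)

$264,680

Alternative floor tax:
  Adjusted income: $720,000 + $149,000 + $114,000 + $138,000 + $219,000 = $1,340,000
  Exemption: 25% × ($1,340,000 − $978,000) = $90,500 ≥ $49,000, so the exemption is fully phased out
  Base: $1,340,000 − $0 = $1,340,000
  $1,340,000 × 28% = $375,200

Regular tax:
  $482,000 × 11% = $53,020
  $238,000 × 25% = $59,500
  → $112,520
  Less rehabilitation credit $2,000 → $110,520

Excess of alternative floor tax over regular tax: $375,200 − $110,520 = $264,680.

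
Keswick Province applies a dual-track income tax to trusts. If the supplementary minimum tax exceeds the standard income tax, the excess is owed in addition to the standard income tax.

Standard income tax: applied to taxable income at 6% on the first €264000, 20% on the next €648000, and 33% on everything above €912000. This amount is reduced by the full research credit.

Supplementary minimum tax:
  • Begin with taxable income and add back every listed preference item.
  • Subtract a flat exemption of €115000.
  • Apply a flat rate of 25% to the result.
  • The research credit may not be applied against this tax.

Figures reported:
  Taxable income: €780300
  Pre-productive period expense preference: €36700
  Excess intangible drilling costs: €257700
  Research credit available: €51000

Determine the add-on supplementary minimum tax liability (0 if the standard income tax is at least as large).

Standard income tax:
  €264000 × 6% = €15840
  €516300 × 20% = €103260
  → €119100
  Less research credit €51000 → €68100

Supplementary minimum tax:
  Adjusted income: €780300 + €36700 + €257700 = €1074700
  Less exemption €115000 → base €959700
  €959700 × 25% = €239925

Excess of supplementary minimum tax over standard income tax: €239925 − €68100 = €171825.

€171825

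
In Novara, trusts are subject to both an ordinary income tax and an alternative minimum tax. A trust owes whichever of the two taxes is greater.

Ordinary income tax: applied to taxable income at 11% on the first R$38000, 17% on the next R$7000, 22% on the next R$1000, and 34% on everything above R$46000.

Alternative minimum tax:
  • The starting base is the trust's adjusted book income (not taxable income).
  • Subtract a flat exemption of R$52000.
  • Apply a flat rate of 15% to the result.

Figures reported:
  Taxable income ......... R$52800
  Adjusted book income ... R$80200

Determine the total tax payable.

R$7902

Alternative minimum tax:
  Base (adjusted book income): R$80200
  Less exemption R$52000 → base R$28200
  R$28200 × 15% = R$4230

Ordinary income tax:
  R$38000 × 11% = R$4180
  R$7000 × 17% = R$1190
  R$1000 × 22% = R$220
  R$6800 × 34% = R$2312
  → R$7902

R$7902 > R$4230, so the ordinary income tax governs.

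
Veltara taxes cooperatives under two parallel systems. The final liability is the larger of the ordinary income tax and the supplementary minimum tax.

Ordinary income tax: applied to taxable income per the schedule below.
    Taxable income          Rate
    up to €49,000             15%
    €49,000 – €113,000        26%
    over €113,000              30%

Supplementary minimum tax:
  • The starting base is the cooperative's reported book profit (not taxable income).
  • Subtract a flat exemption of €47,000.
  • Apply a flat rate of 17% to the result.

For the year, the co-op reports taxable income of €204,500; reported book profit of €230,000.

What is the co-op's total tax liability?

€51,440

Ordinary income tax:
  €49,000 × 15% = €7,350
  €64,000 × 26% = €16,640
  €91,500 × 30% = €27,450
  → €51,440

Supplementary minimum tax:
  Base (reported book profit): €230,000
  Less exemption €47,000 → base €183,000
  €183,000 × 17% = €31,110

€51,440 > €31,110, so the ordinary income tax governs.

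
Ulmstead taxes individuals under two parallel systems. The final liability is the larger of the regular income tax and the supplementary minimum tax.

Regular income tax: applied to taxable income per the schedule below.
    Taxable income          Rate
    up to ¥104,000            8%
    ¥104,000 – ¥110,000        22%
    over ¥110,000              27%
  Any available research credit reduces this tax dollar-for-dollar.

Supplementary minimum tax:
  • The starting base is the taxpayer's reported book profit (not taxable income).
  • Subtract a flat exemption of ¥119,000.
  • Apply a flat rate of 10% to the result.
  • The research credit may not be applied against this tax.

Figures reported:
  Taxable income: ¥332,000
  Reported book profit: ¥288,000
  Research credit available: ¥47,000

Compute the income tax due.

Supplementary minimum tax:
  Base (reported book profit): ¥288,000
  Less exemption ¥119,000 → base ¥169,000
  ¥169,000 × 10% = ¥16,900

Regular income tax:
  ¥104,000 × 8% = ¥8,320
  ¥6,000 × 22% = ¥1,320
  ¥222,000 × 27% = ¥59,940
  → ¥69,580
  Less research credit ¥47,000 → ¥22,580

¥22,580 > ¥16,900, so the regular income tax governs.

¥22,580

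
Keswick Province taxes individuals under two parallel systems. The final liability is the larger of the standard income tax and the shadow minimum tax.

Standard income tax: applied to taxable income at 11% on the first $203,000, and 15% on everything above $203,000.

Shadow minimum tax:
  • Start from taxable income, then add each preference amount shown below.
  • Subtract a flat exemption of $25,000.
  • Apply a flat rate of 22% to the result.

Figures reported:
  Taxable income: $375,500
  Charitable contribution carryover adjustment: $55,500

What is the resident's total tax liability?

Standard income tax:
  $203,000 × 11% = $22,330
  $172,500 × 15% = $25,875
  → $48,205

Shadow minimum tax:
  Adjusted income: $375,500 + $55,500 = $431,000
  Less exemption $25,000 → base $406,000
  $406,000 × 22% = $89,320

$89,320 > $48,205, so the shadow minimum tax is the binding amount.

$89,320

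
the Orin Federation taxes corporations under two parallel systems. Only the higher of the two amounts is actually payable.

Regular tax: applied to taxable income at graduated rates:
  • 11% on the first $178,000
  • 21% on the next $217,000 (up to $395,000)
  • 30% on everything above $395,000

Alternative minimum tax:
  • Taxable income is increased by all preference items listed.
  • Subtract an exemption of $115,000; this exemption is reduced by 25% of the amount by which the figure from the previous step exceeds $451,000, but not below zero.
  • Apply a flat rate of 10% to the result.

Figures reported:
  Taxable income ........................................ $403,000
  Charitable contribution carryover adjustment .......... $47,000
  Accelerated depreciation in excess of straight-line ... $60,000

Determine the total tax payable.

Alternative minimum tax:
  Adjusted income: $403,000 + $47,000 + $60,000 = $510,000
  Exemption: $115,000 − 25% × ($510,000 − $451,000) = $115,000 − $14,750 = $100,250
  Base: $510,000 − $100,250 = $409,750
  $409,750 × 10% = $40,975

Regular tax:
  $178,000 × 11% = $19,580
  $217,000 × 21% = $45,570
  $8,000 × 30% = $2,400
  → $67,550

$67,550 > $40,975, so the regular tax governs.

$67,550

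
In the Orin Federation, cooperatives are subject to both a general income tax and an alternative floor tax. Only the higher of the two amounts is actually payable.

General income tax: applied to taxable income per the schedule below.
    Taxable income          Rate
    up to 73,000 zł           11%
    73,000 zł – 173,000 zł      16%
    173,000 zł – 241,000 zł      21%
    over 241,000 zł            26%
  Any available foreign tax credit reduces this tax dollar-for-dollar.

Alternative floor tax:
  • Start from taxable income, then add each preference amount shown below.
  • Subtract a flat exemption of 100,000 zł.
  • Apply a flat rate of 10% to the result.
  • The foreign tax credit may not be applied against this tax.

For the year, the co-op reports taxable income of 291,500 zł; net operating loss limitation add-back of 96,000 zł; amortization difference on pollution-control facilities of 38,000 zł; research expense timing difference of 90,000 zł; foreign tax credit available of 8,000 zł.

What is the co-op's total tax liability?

Alternative floor tax:
  Adjusted income: 291,500 zł + 96,000 zł + 38,000 zł + 90,000 zł = 515,500 zł
  Less exemption 100,000 zł → base 415,500 zł
  415,500 zł × 10% = 41,550 zł

General income tax:
  73,000 zł × 11% = 8,030 zł
  100,000 zł × 16% = 16,000 zł
  68,000 zł × 21% = 14,280 zł
  50,500 zł × 26% = 13,130 zł
  → 51,440 zł
  Less foreign tax credit 8,000 zł → 43,440 zł

43,440 zł > 41,550 zł, so the general income tax governs.

43,440 zł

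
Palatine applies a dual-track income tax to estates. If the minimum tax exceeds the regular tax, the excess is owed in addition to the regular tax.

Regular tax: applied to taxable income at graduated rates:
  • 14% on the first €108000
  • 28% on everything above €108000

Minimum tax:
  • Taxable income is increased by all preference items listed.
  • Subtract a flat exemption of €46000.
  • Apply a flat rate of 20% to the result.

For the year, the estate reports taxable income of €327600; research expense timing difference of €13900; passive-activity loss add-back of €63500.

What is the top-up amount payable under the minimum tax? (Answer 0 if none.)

€0

Minimum tax:
  Adjusted income: €327600 + €13900 + €63500 = €405000
  Less exemption €46000 → base €359000
  €359000 × 20% = €71800

Regular tax:
  €108000 × 14% = €15120
  €219600 × 28% = €61488
  → €76608

€71800 ≤ €76608, so no add-on is due.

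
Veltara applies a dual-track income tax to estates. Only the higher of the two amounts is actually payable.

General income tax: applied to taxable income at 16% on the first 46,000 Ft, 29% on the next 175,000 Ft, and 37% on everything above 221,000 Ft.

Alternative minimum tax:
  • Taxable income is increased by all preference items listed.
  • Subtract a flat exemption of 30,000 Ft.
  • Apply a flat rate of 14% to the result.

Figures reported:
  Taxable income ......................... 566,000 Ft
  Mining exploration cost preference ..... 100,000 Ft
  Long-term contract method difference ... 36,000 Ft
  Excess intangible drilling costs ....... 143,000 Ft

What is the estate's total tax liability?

185,760 Ft

Alternative minimum tax:
  Adjusted income: 566,000 Ft + 100,000 Ft + 36,000 Ft + 143,000 Ft = 845,000 Ft
  Less exemption 30,000 Ft → base 815,000 Ft
  815,000 Ft × 14% = 114,100 Ft

General income tax:
  46,000 Ft × 16% = 7,360 Ft
  175,000 Ft × 29% = 50,750 Ft
  345,000 Ft × 37% = 127,650 Ft
  → 185,760 Ft

185,760 Ft > 114,100 Ft, so the general income tax governs.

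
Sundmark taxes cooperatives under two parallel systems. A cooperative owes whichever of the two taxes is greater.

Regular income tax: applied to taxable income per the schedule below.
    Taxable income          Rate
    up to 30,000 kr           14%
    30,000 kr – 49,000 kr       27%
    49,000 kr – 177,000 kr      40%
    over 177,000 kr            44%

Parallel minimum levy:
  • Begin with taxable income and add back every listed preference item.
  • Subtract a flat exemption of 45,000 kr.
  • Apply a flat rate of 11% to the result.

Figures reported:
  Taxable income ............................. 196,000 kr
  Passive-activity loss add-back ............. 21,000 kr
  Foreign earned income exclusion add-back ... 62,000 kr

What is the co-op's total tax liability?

Parallel minimum levy:
  Adjusted income: 196,000 kr + 21,000 kr + 62,000 kr = 279,000 kr
  Less exemption 45,000 kr → base 234,000 kr
  234,000 kr × 11% = 25,740 kr

Regular income tax:
  30,000 kr × 14% = 4,200 kr
  19,000 kr × 27% = 5,130 kr
  128,000 kr × 40% = 51,200 kr
  19,000 kr × 44% = 8,360 kr
  → 68,890 kr

68,890 kr > 25,740 kr, so the regular income tax governs.

68,890 kr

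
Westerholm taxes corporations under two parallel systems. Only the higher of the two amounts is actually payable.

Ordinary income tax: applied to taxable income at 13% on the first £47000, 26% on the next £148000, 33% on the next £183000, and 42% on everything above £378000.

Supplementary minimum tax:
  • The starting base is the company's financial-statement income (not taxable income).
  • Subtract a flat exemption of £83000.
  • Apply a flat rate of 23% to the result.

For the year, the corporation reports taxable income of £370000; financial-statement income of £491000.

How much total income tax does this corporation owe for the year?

£102340

Supplementary minimum tax:
  Base (financial-statement income): £491000
  Less exemption £83000 → base £408000
  £408000 × 23% = £93840

Ordinary income tax:
  £47000 × 13% = £6110
  £148000 × 26% = £38480
  £175000 × 33% = £57750
  → £102340

£102340 > £93840, so the ordinary income tax governs.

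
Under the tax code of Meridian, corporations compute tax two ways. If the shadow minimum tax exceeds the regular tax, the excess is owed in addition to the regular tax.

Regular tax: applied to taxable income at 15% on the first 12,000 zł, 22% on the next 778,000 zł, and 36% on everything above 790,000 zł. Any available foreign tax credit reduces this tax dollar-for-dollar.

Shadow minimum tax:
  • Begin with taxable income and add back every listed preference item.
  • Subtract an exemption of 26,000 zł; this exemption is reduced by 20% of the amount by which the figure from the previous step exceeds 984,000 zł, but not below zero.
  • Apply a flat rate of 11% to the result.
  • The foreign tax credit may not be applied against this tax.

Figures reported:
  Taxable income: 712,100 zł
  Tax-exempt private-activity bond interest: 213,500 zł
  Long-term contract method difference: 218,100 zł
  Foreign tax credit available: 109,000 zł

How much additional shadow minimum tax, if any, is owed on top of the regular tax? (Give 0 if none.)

Shadow minimum tax:
  Adjusted income: 712,100 zł + 213,500 zł + 218,100 zł = 1,143,700 zł
  Exemption: 20% × (1,143,700 zł − 984,000 zł) = 31,940 zł ≥ 26,000 zł, so the exemption is fully phased out
  Base: 1,143,700 zł − 0 zł = 1,143,700 zł
  1,143,700 zł × 11% = 125,807 zł

Regular tax:
  12,000 zł × 15% = 1,800 zł
  700,100 zł × 22% = 154,022 zł
  → 155,822 zł
  Less foreign tax credit 109,000 zł → 46,822 zł

Excess of shadow minimum tax over regular tax: 125,807 zł − 46,822 zł = 78,985 zł.

78,985 zł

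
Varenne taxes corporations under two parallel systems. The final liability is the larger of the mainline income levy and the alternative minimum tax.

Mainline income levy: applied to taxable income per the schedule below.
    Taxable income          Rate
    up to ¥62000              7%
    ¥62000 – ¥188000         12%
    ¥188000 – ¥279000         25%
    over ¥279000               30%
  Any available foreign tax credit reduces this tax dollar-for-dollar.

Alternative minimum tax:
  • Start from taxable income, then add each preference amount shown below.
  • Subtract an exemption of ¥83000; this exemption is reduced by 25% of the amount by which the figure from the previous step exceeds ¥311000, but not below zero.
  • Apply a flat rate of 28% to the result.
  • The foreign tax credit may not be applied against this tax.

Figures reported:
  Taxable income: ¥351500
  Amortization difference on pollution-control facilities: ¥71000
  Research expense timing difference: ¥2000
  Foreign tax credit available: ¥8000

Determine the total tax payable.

¥103565

Alternative minimum tax:
  Adjusted income: ¥351500 + ¥71000 + ¥2000 = ¥424500
  Exemption: ¥83000 − 25% × (¥424500 − ¥311000) = ¥83000 − ¥28375 = ¥54625
  Base: ¥424500 − ¥54625 = ¥369875
  ¥369875 × 28% = ¥103565

Mainline income levy:
  ¥62000 × 7% = ¥4340
  ¥126000 × 12% = ¥15120
  ¥91000 × 25% = ¥22750
  ¥72500 × 30% = ¥21750
  → ¥63960
  Less foreign tax credit ¥8000 → ¥55960

¥103565 > ¥55960, so the alternative minimum tax is the binding amount.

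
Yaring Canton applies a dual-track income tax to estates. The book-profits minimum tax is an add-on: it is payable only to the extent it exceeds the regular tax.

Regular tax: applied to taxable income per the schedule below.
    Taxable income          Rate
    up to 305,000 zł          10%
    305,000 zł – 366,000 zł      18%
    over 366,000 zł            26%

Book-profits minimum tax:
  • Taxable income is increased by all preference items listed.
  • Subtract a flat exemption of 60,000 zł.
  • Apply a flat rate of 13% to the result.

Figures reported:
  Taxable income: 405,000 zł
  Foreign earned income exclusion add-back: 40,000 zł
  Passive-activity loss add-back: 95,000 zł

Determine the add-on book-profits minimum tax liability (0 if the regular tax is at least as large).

Book-profits minimum tax:
  Adjusted income: 405,000 zł + 40,000 zł + 95,000 zł = 540,000 zł
  Less exemption 60,000 zł → base 480,000 zł
  480,000 zł × 13% = 62,400 zł

Regular tax:
  305,000 zł × 10% = 30,500 zł
  61,000 zł × 18% = 10,980 zł
  39,000 zł × 26% = 10,140 zł
  → 51,620 zł

Excess of book-profits minimum tax over regular tax: 62,400 zł − 51,620 zł = 10,780 zł.

10,780 zł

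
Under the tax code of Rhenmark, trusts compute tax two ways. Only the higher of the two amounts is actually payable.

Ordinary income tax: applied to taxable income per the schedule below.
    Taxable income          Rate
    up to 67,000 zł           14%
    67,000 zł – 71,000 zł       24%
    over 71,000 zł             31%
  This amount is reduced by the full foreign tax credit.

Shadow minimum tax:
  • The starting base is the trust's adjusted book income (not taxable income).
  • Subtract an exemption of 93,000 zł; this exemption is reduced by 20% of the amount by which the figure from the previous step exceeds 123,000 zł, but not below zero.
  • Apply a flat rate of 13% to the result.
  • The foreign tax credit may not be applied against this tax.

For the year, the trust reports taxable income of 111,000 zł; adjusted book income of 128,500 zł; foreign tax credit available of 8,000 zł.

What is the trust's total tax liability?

Shadow minimum tax:
  Base (adjusted book income): 128,500 zł
  Exemption: 93,000 zł − 20% × (128,500 zł − 123,000 zł) = 93,000 zł − 1,100 zł = 91,900 zł
  Base: 128,500 zł − 91,900 zł = 36,600 zł
  36,600 zł × 13% = 4,758 zł

Ordinary income tax:
  67,000 zł × 14% = 9,380 zł
  4,000 zł × 24% = 960 zł
  40,000 zł × 31% = 12,400 zł
  → 22,740 zł
  Less foreign tax credit 8,000 zł → 14,740 zł

14,740 zł > 4,758 zł, so the ordinary income tax governs.

14,740 zł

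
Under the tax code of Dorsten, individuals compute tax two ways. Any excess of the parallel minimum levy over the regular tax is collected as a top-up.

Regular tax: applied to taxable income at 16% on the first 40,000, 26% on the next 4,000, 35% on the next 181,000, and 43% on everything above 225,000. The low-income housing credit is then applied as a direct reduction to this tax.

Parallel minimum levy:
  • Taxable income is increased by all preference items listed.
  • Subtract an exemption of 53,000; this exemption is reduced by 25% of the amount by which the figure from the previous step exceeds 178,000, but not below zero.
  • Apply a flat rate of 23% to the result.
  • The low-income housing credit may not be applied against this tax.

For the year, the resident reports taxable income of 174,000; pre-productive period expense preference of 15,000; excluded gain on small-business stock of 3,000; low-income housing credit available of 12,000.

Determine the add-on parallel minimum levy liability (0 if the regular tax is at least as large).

0

Parallel minimum levy:
  Adjusted income: 174,000 + 15,000 + 3,000 = 192,000
  Exemption: 53,000 − 25% × (192,000 − 178,000) = 53,000 − 3,500 = 49,500
  Base: 192,000 − 49,500 = 142,500
  142,500 × 23% = 32,775

Regular tax:
  40,000 × 16% = 6,400
  4,000 × 26% = 1,040
  130,000 × 35% = 45,500
  → 52,940
  Less low-income housing credit 12,000 → 40,940

32,775 ≤ 40,940, so no add-on is due.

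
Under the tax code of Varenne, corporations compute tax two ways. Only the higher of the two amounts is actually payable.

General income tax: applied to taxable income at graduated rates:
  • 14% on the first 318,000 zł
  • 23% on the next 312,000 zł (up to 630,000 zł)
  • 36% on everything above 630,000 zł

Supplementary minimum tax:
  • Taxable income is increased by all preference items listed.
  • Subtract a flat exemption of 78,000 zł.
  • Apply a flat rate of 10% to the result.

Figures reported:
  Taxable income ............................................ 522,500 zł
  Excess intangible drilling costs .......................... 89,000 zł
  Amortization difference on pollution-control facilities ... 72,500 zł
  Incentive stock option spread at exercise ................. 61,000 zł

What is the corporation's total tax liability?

General income tax:
  318,000 zł × 14% = 44,520 zł
  204,500 zł × 23% = 47,035 zł
  → 91,555 zł

Supplementary minimum tax:
  Adjusted income: 522,500 zł + 89,000 zł + 72,500 zł + 61,000 zł = 745,000 zł
  Less exemption 78,000 zł → base 667,000 zł
  667,000 zł × 10% = 66,700 zł

91,555 zł > 66,700 zł, so the general income tax governs.

91,555 zł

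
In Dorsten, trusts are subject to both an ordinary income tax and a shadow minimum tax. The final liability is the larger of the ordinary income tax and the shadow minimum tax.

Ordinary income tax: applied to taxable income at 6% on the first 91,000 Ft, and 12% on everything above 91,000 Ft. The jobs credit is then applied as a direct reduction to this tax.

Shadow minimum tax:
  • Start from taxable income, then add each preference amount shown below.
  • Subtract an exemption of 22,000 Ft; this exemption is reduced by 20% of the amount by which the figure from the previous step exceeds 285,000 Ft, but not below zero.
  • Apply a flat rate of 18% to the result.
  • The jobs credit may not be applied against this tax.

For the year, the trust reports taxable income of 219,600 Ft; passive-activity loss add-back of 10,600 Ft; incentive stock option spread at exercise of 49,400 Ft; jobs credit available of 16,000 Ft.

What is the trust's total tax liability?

46,368 Ft

Ordinary income tax:
  91,000 Ft × 6% = 5,460 Ft
  128,600 Ft × 12% = 15,432 Ft
  → 20,892 Ft
  Less jobs credit 16,000 Ft → 4,892 Ft

Shadow minimum tax:
  Adjusted income: 219,600 Ft + 10,600 Ft + 49,400 Ft = 279,600 Ft
  Exemption: 279,600 Ft ≤ 285,000 Ft, so full 22,000 Ft applies
  Base: 279,600 Ft − 22,000 Ft = 257,600 Ft
  257,600 Ft × 18% = 46,368 Ft

46,368 Ft > 4,892 Ft, so the shadow minimum tax is the binding amount.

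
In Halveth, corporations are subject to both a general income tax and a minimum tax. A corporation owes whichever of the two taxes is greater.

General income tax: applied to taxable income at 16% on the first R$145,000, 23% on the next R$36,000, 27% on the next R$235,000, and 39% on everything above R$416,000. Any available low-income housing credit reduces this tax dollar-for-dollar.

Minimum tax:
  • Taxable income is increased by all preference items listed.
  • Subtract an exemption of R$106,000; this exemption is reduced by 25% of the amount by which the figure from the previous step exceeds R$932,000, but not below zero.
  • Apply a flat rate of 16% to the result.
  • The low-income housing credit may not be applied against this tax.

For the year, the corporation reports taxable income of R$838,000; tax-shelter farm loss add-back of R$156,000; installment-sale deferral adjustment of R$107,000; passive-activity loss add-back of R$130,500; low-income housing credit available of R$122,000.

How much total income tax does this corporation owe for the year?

Minimum tax:
  Adjusted income: R$838,000 + R$156,000 + R$107,000 + R$130,500 = R$1,231,500
  Exemption: R$106,000 − 25% × (R$1,231,500 − R$932,000) = R$106,000 − R$74,875 = R$31,125
  Base: R$1,231,500 − R$31,125 = R$1,200,375
  R$1,200,375 × 16% = R$192,060

General income tax:
  R$145,000 × 16% = R$23,200
  R$36,000 × 23% = R$8,280
  R$235,000 × 27% = R$63,450
  R$422,000 × 39% = R$164,580
  → R$259,510
  Less low-income housing credit R$122,000 → R$137,510

R$192,060 > R$137,510, so the minimum tax is the binding amount.

R$192,060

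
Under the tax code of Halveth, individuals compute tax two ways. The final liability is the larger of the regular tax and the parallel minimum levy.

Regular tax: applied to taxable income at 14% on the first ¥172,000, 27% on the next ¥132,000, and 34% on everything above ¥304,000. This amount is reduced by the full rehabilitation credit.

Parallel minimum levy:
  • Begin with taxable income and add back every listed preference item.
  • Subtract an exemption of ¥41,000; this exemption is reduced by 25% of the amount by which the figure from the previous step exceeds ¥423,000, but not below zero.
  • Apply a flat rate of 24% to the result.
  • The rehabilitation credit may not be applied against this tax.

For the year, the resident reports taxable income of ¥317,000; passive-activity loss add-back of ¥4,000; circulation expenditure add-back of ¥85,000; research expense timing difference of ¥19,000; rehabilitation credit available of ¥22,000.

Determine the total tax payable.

Parallel minimum levy:
  Adjusted income: ¥317,000 + ¥4,000 + ¥85,000 + ¥19,000 = ¥425,000
  Exemption: ¥41,000 − 25% × (¥425,000 − ¥423,000) = ¥41,000 − ¥500 = ¥40,500
  Base: ¥425,000 − ¥40,500 = ¥384,500
  ¥384,500 × 24% = ¥92,280

Regular tax:
  ¥172,000 × 14% = ¥24,080
  ¥132,000 × 27% = ¥35,640
  ¥13,000 × 34% = ¥4,420
  → ¥64,140
  Less rehabilitation credit ¥22,000 → ¥42,140

¥92,280 > ¥42,140, so the parallel minimum levy is the binding amount.

¥92,280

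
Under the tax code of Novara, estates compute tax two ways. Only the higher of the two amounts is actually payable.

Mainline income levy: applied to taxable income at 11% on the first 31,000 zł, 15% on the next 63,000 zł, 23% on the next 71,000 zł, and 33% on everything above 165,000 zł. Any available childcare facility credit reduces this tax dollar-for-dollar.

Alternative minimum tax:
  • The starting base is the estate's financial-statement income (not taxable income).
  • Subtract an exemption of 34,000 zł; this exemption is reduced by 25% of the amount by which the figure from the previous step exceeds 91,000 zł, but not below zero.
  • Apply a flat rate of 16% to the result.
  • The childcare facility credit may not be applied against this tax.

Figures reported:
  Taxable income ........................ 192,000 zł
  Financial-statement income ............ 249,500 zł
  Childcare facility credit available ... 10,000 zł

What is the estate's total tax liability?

39,920 zł

Mainline income levy:
  31,000 zł × 11% = 3,410 zł
  63,000 zł × 15% = 9,450 zł
  71,000 zł × 23% = 16,330 zł
  27,000 zł × 33% = 8,910 zł
  → 38,100 zł
  Less childcare facility credit 10,000 zł → 28,100 zł

Alternative minimum tax:
  Base (financial-statement income): 249,500 zł
  Exemption: 25% × (249,500 zł − 91,000 zł) = 39,625 zł ≥ 34,000 zł, so the exemption is fully phased out
  Base: 249,500 zł − 0 zł = 249,500 zł
  249,500 zł × 16% = 39,920 zł

39,920 zł > 28,100 zł, so the alternative minimum tax is the binding amount.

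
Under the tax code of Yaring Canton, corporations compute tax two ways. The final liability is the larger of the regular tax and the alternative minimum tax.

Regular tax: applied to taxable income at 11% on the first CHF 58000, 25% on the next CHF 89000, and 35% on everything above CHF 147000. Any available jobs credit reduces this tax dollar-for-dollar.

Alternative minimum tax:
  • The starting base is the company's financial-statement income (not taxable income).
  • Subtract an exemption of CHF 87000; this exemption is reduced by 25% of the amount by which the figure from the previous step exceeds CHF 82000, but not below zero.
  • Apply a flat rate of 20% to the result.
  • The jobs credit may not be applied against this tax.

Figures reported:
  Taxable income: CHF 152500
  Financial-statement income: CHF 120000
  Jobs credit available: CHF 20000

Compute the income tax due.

Alternative minimum tax:
  Base (financial-statement income): CHF 120000
  Exemption: CHF 87000 − 25% × (CHF 120000 − CHF 82000) = CHF 87000 − CHF 9500 = CHF 77500
  Base: CHF 120000 − CHF 77500 = CHF 42500
  CHF 42500 × 20% = CHF 8500

Regular tax:
  CHF 58000 × 11% = CHF 6380
  CHF 89000 × 25% = CHF 22250
  CHF 5500 × 35% = CHF 1925
  → CHF 30555
  Less jobs credit CHF 20000 → CHF 10555

CHF 10555 > CHF 8500, so the regular tax governs.

CHF 10555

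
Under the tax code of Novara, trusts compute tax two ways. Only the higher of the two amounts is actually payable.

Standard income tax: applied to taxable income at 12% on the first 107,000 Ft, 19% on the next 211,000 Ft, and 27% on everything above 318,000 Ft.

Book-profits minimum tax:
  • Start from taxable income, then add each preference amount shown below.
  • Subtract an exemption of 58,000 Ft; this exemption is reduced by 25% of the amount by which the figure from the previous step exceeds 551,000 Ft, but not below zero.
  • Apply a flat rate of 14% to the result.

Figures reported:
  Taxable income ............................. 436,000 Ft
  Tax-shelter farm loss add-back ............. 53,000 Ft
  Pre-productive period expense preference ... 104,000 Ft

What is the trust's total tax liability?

84,790 Ft

Standard income tax:
  107,000 Ft × 12% = 12,840 Ft
  211,000 Ft × 19% = 40,090 Ft
  118,000 Ft × 27% = 31,860 Ft
  → 84,790 Ft

Book-profits minimum tax:
  Adjusted income: 436,000 Ft + 53,000 Ft + 104,000 Ft = 593,000 Ft
  Exemption: 58,000 Ft − 25% × (593,000 Ft − 551,000 Ft) = 58,000 Ft − 10,500 Ft = 47,500 Ft
  Base: 593,000 Ft − 47,500 Ft = 545,500 Ft
  545,500 Ft × 14% = 76,370 Ft

84,790 Ft > 76,370 Ft, so the standard income tax governs.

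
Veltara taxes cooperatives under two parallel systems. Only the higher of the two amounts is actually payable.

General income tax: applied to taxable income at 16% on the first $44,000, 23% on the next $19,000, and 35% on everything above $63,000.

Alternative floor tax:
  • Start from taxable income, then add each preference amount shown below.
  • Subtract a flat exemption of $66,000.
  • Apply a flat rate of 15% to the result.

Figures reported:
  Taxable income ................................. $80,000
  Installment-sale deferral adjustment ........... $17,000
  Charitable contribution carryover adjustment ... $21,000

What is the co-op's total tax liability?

$17,360

Alternative floor tax:
  Adjusted income: $80,000 + $17,000 + $21,000 = $118,000
  Less exemption $66,000 → base $52,000
  $52,000 × 15% = $7,800

General income tax:
  $44,000 × 16% = $7,040
  $19,000 × 23% = $4,370
  $17,000 × 35% = $5,950
  → $17,360

$17,360 > $7,800, so the general income tax governs.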